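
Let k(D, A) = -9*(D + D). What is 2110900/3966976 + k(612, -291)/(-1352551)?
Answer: 724700028379/1341384338944 ≈ 0.54026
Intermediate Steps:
k(D, A) = -18*D
2110900/3966976 + k(612, -291)/(-1352551) = 2110900/3966976 - 18*612/(-1352551) = 2110900*(1/3966976) - 11016*(-1/1352551) = 527725/991744 + 11016/1352551 = 724700028379/1341384338944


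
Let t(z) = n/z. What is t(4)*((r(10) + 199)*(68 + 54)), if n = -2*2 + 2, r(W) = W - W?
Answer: -12139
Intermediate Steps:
r(W) = 0
n = -2 (n = -4 + 2 = -2)
t(z) = -2/z
t(4)*((r(10) + 199)*(68 + 54)) = (-2/4)*((0 + 199)*(68 + 54)) = (-2*¼)*(199*122) = -½*24278 = -12139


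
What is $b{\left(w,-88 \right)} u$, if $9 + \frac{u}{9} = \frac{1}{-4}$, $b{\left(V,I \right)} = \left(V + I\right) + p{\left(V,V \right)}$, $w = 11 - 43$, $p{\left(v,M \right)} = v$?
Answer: $12654$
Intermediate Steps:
$w = -32$
$b{\left(V,I \right)} = I + 2 V$ ($b{\left(V,I \right)} = \left(V + I\right) + V = \left(I + V\right) + V = I + 2 V$)
$u = - \frac{333}{4}$ ($u = -81 + \frac{9}{-4} = -81 + 9 \left(- \frac{1}{4}\right) = -81 - \frac{9}{4} = - \frac{333}{4} \approx -83.25$)
$b{\left(w,-88 \right)} u = \left(-88 + 2 \left(-32\right)\right) \left(- \frac{333}{4}\right) = \left(-88 - 64\right) \left(- \frac{333}{4}\right) = \left(-152\right) \left(- \frac{333}{4}\right) = 12654$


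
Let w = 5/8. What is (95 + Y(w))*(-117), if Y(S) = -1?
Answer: -10998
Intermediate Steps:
w = 5/8 (w = 5*(⅛) = 5/8 ≈ 0.62500)
(95 + Y(w))*(-117) = (95 - 1)*(-117) = 94*(-117) = -10998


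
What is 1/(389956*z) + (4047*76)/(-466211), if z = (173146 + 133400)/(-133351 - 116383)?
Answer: -18383552375950073/27865303722591468 ≈ -0.65973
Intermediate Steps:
z = -153273/124867 (z = 306546/(-249734) = 306546*(-1/249734) = -153273/124867 ≈ -1.2275)
1/(389956*z) + (4047*76)/(-466211) = 1/(389956*(-153273/124867)) + (4047*76)/(-466211) = (1/389956)*(-124867/153273) + 307572*(-1/466211) = -124867/59769725988 - 307572/466211 = -18383552375950073/27865303722591468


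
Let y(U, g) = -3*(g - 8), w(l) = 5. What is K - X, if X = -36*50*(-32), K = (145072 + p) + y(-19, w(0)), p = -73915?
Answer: 13566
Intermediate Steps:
y(U, g) = 24 - 3*g (y(U, g) = -3*(-8 + g) = 24 - 3*g)
K = 71166 (K = (145072 - 73915) + (24 - 3*5) = 71157 + (24 - 15) = 71157 + 9 = 71166)
X = 57600 (X = -1800*(-32) = 57600)
K - X = 71166 - 1*57600 = 71166 - 57600 = 13566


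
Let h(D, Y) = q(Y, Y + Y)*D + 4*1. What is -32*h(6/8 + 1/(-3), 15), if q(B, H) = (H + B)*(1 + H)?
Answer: -18728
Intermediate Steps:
q(B, H) = (1 + H)*(B + H) (q(B, H) = (B + H)*(1 + H) = (1 + H)*(B + H))
h(D, Y) = 4 + D*(3*Y + 6*Y²) (h(D, Y) = (Y + (Y + Y) + (Y + Y)² + Y*(Y + Y))*D + 4*1 = (Y + 2*Y + (2*Y)² + Y*(2*Y))*D + 4 = (Y + 2*Y + 4*Y² + 2*Y²)*D + 4 = (3*Y + 6*Y²)*D + 4 = D*(3*Y + 6*Y²) + 4 = 4 + D*(3*Y + 6*Y²))
-32*h(6/8 + 1/(-3), 15) = -32*(4 + 3*(6/8 + 1/(-3))*15*(1 + 2*15)) = -32*(4 + 3*(6*(⅛) + 1*(-⅓))*15*(1 + 30)) = -32*(4 + 3*(¾ - ⅓)*15*31) = -32*(4 + 3*(5/12)*15*31) = -32*(4 + 2325/4) = -32*2341/4 = -18728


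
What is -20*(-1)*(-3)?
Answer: -60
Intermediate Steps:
-20*(-1)*(-3) = 20*(-3) = -60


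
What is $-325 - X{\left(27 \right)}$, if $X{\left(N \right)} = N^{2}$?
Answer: $-1054$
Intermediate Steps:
$-325 - X{\left(27 \right)} = -325 - 27^{2} = -325 - 729 = -1054$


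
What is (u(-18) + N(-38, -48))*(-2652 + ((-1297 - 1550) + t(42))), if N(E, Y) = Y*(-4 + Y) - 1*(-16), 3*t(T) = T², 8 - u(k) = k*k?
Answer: -10784556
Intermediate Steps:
u(k) = 8 - k² (u(k) = 8 - k*k = 8 - k²)
t(T) = T²/3
N(E, Y) = 16 + Y*(-4 + Y) (N(E, Y) = Y*(-4 + Y) + 16 = 16 + Y*(-4 + Y))
(u(-18) + N(-38, -48))*(-2652 + ((-1297 - 1550) + t(42))) = ((8 - 1*(-18)²) + (16 + (-48)² - 4*(-48)))*(-2652 + ((-1297 - 1550) + (⅓)*42²)) = ((8 - 1*324) + (16 + 2304 + 192))*(-2652 + (-2847 + (⅓)*1764)) = ((8 - 324) + 2512)*(-2652 + (-2847 + 588)) = (-316 + 2512)*(-2652 - 2259) = 2196*(-4911) = -10784556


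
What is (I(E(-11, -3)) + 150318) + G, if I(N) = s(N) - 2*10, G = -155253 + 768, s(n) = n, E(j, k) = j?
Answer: -4198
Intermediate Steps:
G = -154485
I(N) = -20 + N (I(N) = N - 2*10 = N - 20 = -20 + N)
(I(E(-11, -3)) + 150318) + G = ((-20 - 11) + 150318) - 154485 = (-31 + 150318) - 154485 = 150287 - 154485 = -4198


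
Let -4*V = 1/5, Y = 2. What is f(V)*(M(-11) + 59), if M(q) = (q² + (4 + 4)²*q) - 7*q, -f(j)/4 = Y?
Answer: 3576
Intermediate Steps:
V = -1/20 (V = -¼/5 = -¼*⅕ = -1/20 ≈ -0.050000)
f(j) = -8 (f(j) = -4*2 = -8)
M(q) = q² + 57*q (M(q) = (q² + 8²*q) - 7*q = (q² + 64*q) - 7*q = q² + 57*q)
f(V)*(M(-11) + 59) = -8*(-11*(57 - 11) + 59) = -8*(-11*46 + 59) = -8*(-506 + 59) = -8*(-447) = 3576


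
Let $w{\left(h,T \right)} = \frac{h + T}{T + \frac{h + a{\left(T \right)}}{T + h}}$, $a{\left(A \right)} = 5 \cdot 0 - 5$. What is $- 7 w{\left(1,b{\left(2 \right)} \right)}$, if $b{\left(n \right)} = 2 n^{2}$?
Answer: $- \frac{567}{68} \approx -8.3382$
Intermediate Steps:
$a{\left(A \right)} = -5$ ($a{\left(A \right)} = 0 - 5 = -5$)
$w{\left(h,T \right)} = \frac{T + h}{T + \frac{-5 + h}{T + h}}$ ($w{\left(h,T \right)} = \frac{h + T}{T + \frac{h - 5}{T + h}} = \frac{T + h}{T + \frac{-5 + h}{T + h}}$)
$- 7 w{\left(1,b{\left(2 \right)} \right)} = - 7 \frac{\left(2 \cdot 2^{2} + 1\right)^{2}}{-5 + 1 + \left(2 \cdot 2^{2}\right)^{2} + 2 \cdot 2^{2} \cdot 1} = - 7 \frac{\left(2 \cdot 4 + 1\right)^{2}}{-5 + 1 + \left(2 \cdot 4\right)^{2} + 2 \cdot 4 \cdot 1} = - 7 \frac{\left(8 + 1\right)^{2}}{-5 + 1 + 8^{2} + 8 \cdot 1} = - 7 \frac{9^{2}}{-5 + 1 + 64 + 8} = - 7 \cdot \frac{81}{68} = - 7 \cdot 81 \cdot \frac{1}{68} = \left(-7\right) \frac{81}{68} = - \frac{567}{68}$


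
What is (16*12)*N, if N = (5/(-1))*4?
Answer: -3840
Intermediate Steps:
N = -20 (N = (5*(-1))*4 = -5*4 = -20)
(16*12)*N = (16*12)*(-20) = 192*(-20) = -3840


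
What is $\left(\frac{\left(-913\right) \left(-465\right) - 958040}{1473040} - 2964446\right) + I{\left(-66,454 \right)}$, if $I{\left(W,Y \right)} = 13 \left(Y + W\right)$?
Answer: $- \frac{871863611115}{294608} \approx -2.9594 \cdot 10^{6}$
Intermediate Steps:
$I{\left(W,Y \right)} = 13 W + 13 Y$ ($I{\left(W,Y \right)} = 13 \left(W + Y\right) = 13 W + 13 Y$)
$\left(\frac{\left(-913\right) \left(-465\right) - 958040}{1473040} - 2964446\right) + I{\left(-66,454 \right)} = \left(\frac{\left(-913\right) \left(-465\right) - 958040}{1473040} - 2964446\right) + \left(13 \left(-66\right) + 13 \cdot 454\right) = \left(\left(424545 - 958040\right) \frac{1}{1473040} - 2964446\right) + \left(-858 + 5902\right) = \left(\left(-533495\right) \frac{1}{1473040} - 2964446\right) + 5044 = \left(- \frac{106699}{294608} - 2964446\right) + 5044 = - \frac{873349613867}{294608} + 5044 = - \frac{871863611115}{294608}$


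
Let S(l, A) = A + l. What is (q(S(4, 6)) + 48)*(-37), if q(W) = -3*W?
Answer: -666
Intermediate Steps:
(q(S(4, 6)) + 48)*(-37) = (-3*(6 + 4) + 48)*(-37) = (-3*10 + 48)*(-37) = (-30 + 48)*(-37) = 18*(-37) = -666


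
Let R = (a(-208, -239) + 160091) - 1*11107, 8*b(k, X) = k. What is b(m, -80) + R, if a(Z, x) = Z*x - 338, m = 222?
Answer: 793543/4 ≈ 1.9839e+5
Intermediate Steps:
a(Z, x) = -338 + Z*x
b(k, X) = k/8
R = 198358 (R = ((-338 - 208*(-239)) + 160091) - 1*11107 = ((-338 + 49712) + 160091) - 11107 = (49374 + 160091) - 11107 = 209465 - 11107 = 198358)
b(m, -80) + R = (⅛)*222 + 198358 = 111/4 + 198358 = 793543/4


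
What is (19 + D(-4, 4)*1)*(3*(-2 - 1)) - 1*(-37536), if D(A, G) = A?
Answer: 37401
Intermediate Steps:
(19 + D(-4, 4)*1)*(3*(-2 - 1)) - 1*(-37536) = (19 - 4*1)*(3*(-2 - 1)) - 1*(-37536) = (19 - 4)*(3*(-3)) + 37536 = 15*(-9) + 37536 = -135 + 37536 = 37401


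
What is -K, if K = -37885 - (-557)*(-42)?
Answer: 61279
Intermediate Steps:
K = -61279 (K = -37885 - 1*23394 = -37885 - 23394 = -61279)
-K = -1*(-61279) = 61279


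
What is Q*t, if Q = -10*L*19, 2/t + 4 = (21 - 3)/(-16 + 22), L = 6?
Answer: 2280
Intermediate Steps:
t = -2 (t = 2/(-4 + (21 - 3)/(-16 + 22)) = 2/(-4 + 18/6) = 2/(-4 + 18*(⅙)) = 2/(-4 + 3) = 2/(-1) = 2*(-1) = -2)
Q = -1140 (Q = -10*6*19 = -2*30*19 = -60*19 = -1140)
Q*t = -1140*(-2) = 2280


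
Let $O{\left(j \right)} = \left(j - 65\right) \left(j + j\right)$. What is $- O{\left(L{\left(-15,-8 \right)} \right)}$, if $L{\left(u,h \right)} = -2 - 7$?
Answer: $-1332$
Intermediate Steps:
$L{\left(u,h \right)} = -9$
$O{\left(j \right)} = 2 j \left(-65 + j\right)$ ($O{\left(j \right)} = \left(-65 + j\right) 2 j = 2 j \left(-65 + j\right)$)
$- O{\left(L{\left(-15,-8 \right)} \right)} = - 2 \left(-9\right) \left(-65 - 9\right) = - 2 \left(-9\right) \left(-74\right) = \left(-1\right) 1332 = -1332$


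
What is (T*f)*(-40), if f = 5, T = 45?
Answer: -9000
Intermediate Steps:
(T*f)*(-40) = (45*5)*(-40) = 225*(-40) = -9000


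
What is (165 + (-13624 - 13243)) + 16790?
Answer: -9912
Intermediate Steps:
(165 + (-13624 - 13243)) + 16790 = (165 - 26867) + 16790 = -26702 + 16790 = -9912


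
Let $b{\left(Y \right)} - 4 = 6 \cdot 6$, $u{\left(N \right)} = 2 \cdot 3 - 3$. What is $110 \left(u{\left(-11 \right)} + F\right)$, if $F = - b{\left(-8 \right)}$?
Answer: $-4070$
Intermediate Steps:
$u{\left(N \right)} = 3$ ($u{\left(N \right)} = 6 - 3 = 3$)
$b{\left(Y \right)} = 40$ ($b{\left(Y \right)} = 4 + 6 \cdot 6 = 4 + 36 = 40$)
$F = -40$ ($F = \left(-1\right) 40 = -40$)
$110 \left(u{\left(-11 \right)} + F\right) = 110 \left(3 - 40\right) = 110 \left(-37\right) = -4070$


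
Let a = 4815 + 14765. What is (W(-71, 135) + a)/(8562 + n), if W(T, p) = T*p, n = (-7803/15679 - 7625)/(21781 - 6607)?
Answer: 1188970947135/1018446397937 ≈ 1.1674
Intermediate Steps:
n = -59780089/118956573 (n = (-7803*1/15679 - 7625)/15174 = (-7803/15679 - 7625)*(1/15174) = -119560178/15679*1/15174 = -59780089/118956573 ≈ -0.50254)
a = 19580
(W(-71, 135) + a)/(8562 + n) = (-71*135 + 19580)/(8562 - 59780089/118956573) = (-9585 + 19580)/(1018446397937/118956573) = 9995*(118956573/1018446397937) = 1188970947135/1018446397937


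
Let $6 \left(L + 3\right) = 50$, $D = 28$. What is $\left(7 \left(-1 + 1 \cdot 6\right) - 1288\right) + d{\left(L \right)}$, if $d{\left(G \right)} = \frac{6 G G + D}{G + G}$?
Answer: $- \frac{9875}{8} \approx -1234.4$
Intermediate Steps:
$L = \frac{16}{3}$ ($L = -3 + \frac{1}{6} \cdot 50 = -3 + \frac{25}{3} = \frac{16}{3} \approx 5.3333$)
$d{\left(G \right)} = \frac{28 + 6 G^{2}}{2 G}$ ($d{\left(G \right)} = \frac{6 G G + 28}{G + G} = \frac{6 G^{2} + 28}{2 G} = \left(28 + 6 G^{2}\right) \frac{1}{2 G} = \frac{28 + 6 G^{2}}{2 G}$)
$\left(7 \left(-1 + 1 \cdot 6\right) - 1288\right) + d{\left(L \right)} = \left(7 \left(-1 + 1 \cdot 6\right) - 1288\right) + \left(3 \cdot \frac{16}{3} + \frac{14}{\frac{16}{3}}\right) = \left(7 \left(-1 + 6\right) - 1288\right) + \left(16 + 14 \cdot \frac{3}{16}\right) = \left(7 \cdot 5 - 1288\right) + \left(16 + \frac{21}{8}\right) = \left(35 - 1288\right) + \frac{149}{8} = -1253 + \frac{149}{8} = - \frac{9875}{8}$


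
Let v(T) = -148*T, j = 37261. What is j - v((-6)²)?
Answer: 42589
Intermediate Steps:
j - v((-6)²) = 37261 - (-148)*(-6)² = 37261 - (-148)*36 = 37261 - 1*(-5328) = 37261 + 5328 = 42589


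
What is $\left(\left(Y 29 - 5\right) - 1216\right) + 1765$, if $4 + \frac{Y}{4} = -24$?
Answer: $-2704$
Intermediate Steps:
$Y = -112$ ($Y = -16 + 4 \left(-24\right) = -16 - 96 = -112$)
$\left(\left(Y 29 - 5\right) - 1216\right) + 1765 = \left(\left(\left(-112\right) 29 - 5\right) - 1216\right) + 1765 = \left(\left(-3248 - 5\right) - 1216\right) + 1765 = \left(-3253 - 1216\right) + 1765 = -4469 + 1765 = -2704$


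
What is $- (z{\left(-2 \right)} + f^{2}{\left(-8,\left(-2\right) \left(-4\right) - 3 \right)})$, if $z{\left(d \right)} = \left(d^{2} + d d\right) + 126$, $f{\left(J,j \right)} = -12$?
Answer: $-278$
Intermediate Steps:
$z{\left(d \right)} = 126 + 2 d^{2}$ ($z{\left(d \right)} = \left(d^{2} + d^{2}\right) + 126 = 2 d^{2} + 126 = 126 + 2 d^{2}$)
$- (z{\left(-2 \right)} + f^{2}{\left(-8,\left(-2\right) \left(-4\right) - 3 \right)}) = - (\left(126 + 2 \left(-2\right)^{2}\right) + \left(-12\right)^{2}) = - (\left(126 + 2 \cdot 4\right) + 144) = - (\left(126 + 8\right) + 144) = - (134 + 144) = \left(-1\right) 278 = -278$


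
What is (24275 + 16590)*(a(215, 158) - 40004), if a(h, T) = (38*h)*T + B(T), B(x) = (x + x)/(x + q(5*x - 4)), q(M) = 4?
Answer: 4140421122310/81 ≈ 5.1116e+10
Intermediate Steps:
B(x) = 2*x/(4 + x) (B(x) = (x + x)/(x + 4) = (2*x)/(4 + x) = 2*x/(4 + x))
a(h, T) = 2*T/(4 + T) + 38*T*h (a(h, T) = (38*h)*T + 2*T/(4 + T) = 38*T*h + 2*T/(4 + T) = 2*T/(4 + T) + 38*T*h)
(24275 + 16590)*(a(215, 158) - 40004) = (24275 + 16590)*(2*158*(1 + 19*215*(4 + 158))/(4 + 158) - 40004) = 40865*(2*158*(1 + 19*215*162)/162 - 40004) = 40865*(2*158*(1/162)*(1 + 661770) - 40004) = 40865*(2*158*(1/162)*661771 - 40004) = 40865*(104559818/81 - 40004) = 40865*(101319494/81) = 4140421122310/81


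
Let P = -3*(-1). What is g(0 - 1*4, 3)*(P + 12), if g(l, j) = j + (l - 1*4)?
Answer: -75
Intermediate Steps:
g(l, j) = -4 + j + l (g(l, j) = j + (l - 4) = j + (-4 + l) = -4 + j + l)
P = 3
g(0 - 1*4, 3)*(P + 12) = (-4 + 3 + (0 - 1*4))*(3 + 12) = (-4 + 3 + (0 - 4))*15 = (-4 + 3 - 4)*15 = -5*15 = -75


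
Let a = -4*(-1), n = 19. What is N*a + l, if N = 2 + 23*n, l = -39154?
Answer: -37398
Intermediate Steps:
a = 4
N = 439 (N = 2 + 23*19 = 2 + 437 = 439)
N*a + l = 439*4 - 39154 = 1756 - 39154 = -37398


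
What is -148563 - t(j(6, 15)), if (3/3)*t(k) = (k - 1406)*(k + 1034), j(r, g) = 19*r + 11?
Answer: 1336116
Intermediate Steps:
j(r, g) = 11 + 19*r
t(k) = (-1406 + k)*(1034 + k) (t(k) = (k - 1406)*(k + 1034) = (-1406 + k)*(1034 + k))
-148563 - t(j(6, 15)) = -148563 - (-1453804 + (11 + 19*6)² - 372*(11 + 19*6)) = -148563 - (-1453804 + (11 + 114)² - 372*(11 + 114)) = -148563 - (-1453804 + 125² - 372*125) = -148563 - (-1453804 + 15625 - 46500) = -148563 - 1*(-1484679) = -148563 + 1484679 = 1336116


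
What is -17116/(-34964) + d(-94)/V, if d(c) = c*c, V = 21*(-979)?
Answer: 10736485/179706219 ≈ 0.059745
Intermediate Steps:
V = -20559
d(c) = c²
-17116/(-34964) + d(-94)/V = -17116/(-34964) + (-94)²/(-20559) = -17116*(-1/34964) + 8836*(-1/20559) = 4279/8741 - 8836/20559 = 10736485/179706219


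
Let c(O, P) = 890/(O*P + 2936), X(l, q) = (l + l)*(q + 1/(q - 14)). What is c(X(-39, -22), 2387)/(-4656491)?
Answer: -5340/114667017516709 ≈ -4.6570e-11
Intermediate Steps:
X(l, q) = 2*l*(q + 1/(-14 + q)) (X(l, q) = (2*l)*(q + 1/(-14 + q)) = 2*l*(q + 1/(-14 + q)))
c(O, P) = 890/(2936 + O*P)
c(X(-39, -22), 2387)/(-4656491) = (890/(2936 + (2*(-39)*(1 + (-22)**2 - 14*(-22))/(-14 - 22))*2387))/(-4656491) = (890/(2936 + (2*(-39)*(1 + 484 + 308)/(-36))*2387))*(-1/4656491) = (890/(2936 + (2*(-39)*(-1/36)*793)*2387))*(-1/4656491) = (890/(2936 + (10309/6)*2387))*(-1/4656491) = (890/(2936 + 24607583/6))*(-1/4656491) = (890/(24625199/6))*(-1/4656491) = (890*(6/24625199))*(-1/4656491) = (5340/24625199)*(-1/4656491) = -5340/114667017516709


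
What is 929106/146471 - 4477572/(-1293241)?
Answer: 1857392420958/189422302511 ≈ 9.8056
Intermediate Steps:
929106/146471 - 4477572/(-1293241) = 929106*(1/146471) - 4477572*(-1/1293241) = 929106/146471 + 4477572/1293241 = 1857392420958/189422302511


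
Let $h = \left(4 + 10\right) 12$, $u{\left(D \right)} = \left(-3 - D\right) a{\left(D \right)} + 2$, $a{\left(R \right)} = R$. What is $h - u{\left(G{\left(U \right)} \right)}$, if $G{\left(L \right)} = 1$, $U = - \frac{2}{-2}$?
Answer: $170$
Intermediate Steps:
$U = 1$ ($U = \left(-2\right) \left(- \frac{1}{2}\right) = 1$)
$u{\left(D \right)} = 2 + D \left(-3 - D\right)$ ($u{\left(D \right)} = \left(-3 - D\right) D + 2 = D \left(-3 - D\right) + 2 = 2 + D \left(-3 - D\right)$)
$h = 168$ ($h = 14 \cdot 12 = 168$)
$h - u{\left(G{\left(U \right)} \right)} = 168 - \left(2 - 1^{2} - 3\right) = 168 - \left(2 - 1 - 3\right) = 168 - -2 = 168 + 2 = 170$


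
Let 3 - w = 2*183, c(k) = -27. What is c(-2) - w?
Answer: 336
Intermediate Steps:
w = -363 (w = 3 - 2*183 = 3 - 1*366 = 3 - 366 = -363)
c(-2) - w = -27 - 1*(-363) = -27 + 363 = 336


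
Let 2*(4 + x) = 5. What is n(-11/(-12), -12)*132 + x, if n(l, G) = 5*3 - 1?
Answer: 3693/2 ≈ 1846.5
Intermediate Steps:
n(l, G) = 14 (n(l, G) = 15 - 1 = 14)
x = -3/2 (x = -4 + (½)*5 = -4 + 5/2 = -3/2 ≈ -1.5000)
n(-11/(-12), -12)*132 + x = 14*132 - 3/2 = 1848 - 3/2 = 3693/2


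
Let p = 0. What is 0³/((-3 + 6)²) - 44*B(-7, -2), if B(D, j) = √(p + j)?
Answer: -44*I*√2 ≈ -62.225*I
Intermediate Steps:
B(D, j) = √j (B(D, j) = √(0 + j) = √j)
0³/((-3 + 6)²) - 44*B(-7, -2) = 0³/((-3 + 6)²) - 44*I*√2 = 0/(3²) - 44*I*√2 = 0/9 - 44*I*√2 = 0*(⅑) - 44*I*√2 = 0 - 44*I*√2 = -44*I*√2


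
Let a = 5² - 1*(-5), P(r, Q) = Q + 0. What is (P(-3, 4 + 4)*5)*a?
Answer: 1200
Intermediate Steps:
P(r, Q) = Q
a = 30 (a = 25 + 5 = 30)
(P(-3, 4 + 4)*5)*a = ((4 + 4)*5)*30 = (8*5)*30 = 40*30 = 1200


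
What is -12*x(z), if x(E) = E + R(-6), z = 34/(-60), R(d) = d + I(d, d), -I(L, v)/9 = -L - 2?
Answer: 2554/5 ≈ 510.80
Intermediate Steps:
I(L, v) = 18 + 9*L (I(L, v) = -9*(-L - 2) = -9*(-2 - L) = 18 + 9*L)
R(d) = 18 + 10*d (R(d) = d + (18 + 9*d) = 18 + 10*d)
z = -17/30 (z = 34*(-1/60) = -17/30 ≈ -0.56667)
x(E) = -42 + E (x(E) = E + (18 + 10*(-6)) = E + (18 - 60) = E - 42 = -42 + E)
-12*x(z) = -12*(-42 - 17/30) = -12*(-1277/30) = 2554/5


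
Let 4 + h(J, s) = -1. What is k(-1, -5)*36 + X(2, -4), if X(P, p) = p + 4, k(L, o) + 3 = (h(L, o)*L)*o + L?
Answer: -1044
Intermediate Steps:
h(J, s) = -5 (h(J, s) = -4 - 1 = -5)
k(L, o) = -3 + L - 5*L*o (k(L, o) = -3 + ((-5*L)*o + L) = -3 + (-5*L*o + L) = -3 + (L - 5*L*o) = -3 + L - 5*L*o)
X(P, p) = 4 + p
k(-1, -5)*36 + X(2, -4) = (-3 - 1 - 5*(-1)*(-5))*36 + (4 - 4) = (-3 - 1 - 25)*36 + 0 = -29*36 + 0 = -1044 + 0 = -1044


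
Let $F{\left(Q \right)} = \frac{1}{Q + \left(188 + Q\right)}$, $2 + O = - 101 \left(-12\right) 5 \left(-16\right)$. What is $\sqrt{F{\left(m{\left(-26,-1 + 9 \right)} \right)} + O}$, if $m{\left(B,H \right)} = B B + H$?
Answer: $\frac{i \sqrt{58689546819}}{778} \approx 311.39 i$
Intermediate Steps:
$m{\left(B,H \right)} = H + B^{2}$ ($m{\left(B,H \right)} = B^{2} + H = H + B^{2}$)
$O = -96962$ ($O = -2 - 101 \left(-12\right) 5 \left(-16\right) = -2 - 101 \left(\left(-60\right) \left(-16\right)\right) = -2 - 96960 = -96962$)
$F{\left(Q \right)} = \frac{1}{188 + 2 Q}$
$\sqrt{F{\left(m{\left(-26,-1 + 9 \right)} \right)} + O} = \sqrt{\frac{1}{2 \left(94 + \left(\left(-1 + 9\right) + \left(-26\right)^{2}\right)\right)} - 96962} = \sqrt{\frac{1}{2 \left(94 + \left(8 + 676\right)\right)} - 96962} = \sqrt{\frac{1}{2 \left(94 + 684\right)} - 96962} = \sqrt{\frac{1}{2 \cdot 778} - 96962} = \sqrt{\frac{1}{2} \cdot \frac{1}{778} - 96962} = \sqrt{\frac{1}{1556} - 96962} = \sqrt{- \frac{150872871}{1556}} = \frac{i \sqrt{58689546819}}{778}$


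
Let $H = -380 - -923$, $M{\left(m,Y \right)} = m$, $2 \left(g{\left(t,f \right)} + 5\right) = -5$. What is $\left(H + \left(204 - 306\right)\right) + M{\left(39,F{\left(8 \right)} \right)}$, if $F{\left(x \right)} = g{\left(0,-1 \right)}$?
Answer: $480$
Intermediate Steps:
$g{\left(t,f \right)} = - \frac{15}{2}$ ($g{\left(t,f \right)} = -5 + \frac{1}{2} \left(-5\right) = -5 - \frac{5}{2} = - \frac{15}{2}$)
$F{\left(x \right)} = - \frac{15}{2}$
$H = 543$ ($H = -380 + 923 = 543$)
$\left(H + \left(204 - 306\right)\right) + M{\left(39,F{\left(8 \right)} \right)} = \left(543 + \left(204 - 306\right)\right) + 39 = \left(543 - 102\right) + 39 = 441 + 39 = 480$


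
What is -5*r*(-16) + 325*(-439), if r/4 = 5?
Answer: -141075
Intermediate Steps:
r = 20 (r = 4*5 = 20)
-5*r*(-16) + 325*(-439) = -5*20*(-16) + 325*(-439) = -100*(-16) - 142675 = 1600 - 142675 = -141075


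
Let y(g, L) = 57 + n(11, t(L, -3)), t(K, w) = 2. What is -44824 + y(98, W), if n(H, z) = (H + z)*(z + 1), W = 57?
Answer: -44728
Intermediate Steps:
n(H, z) = (1 + z)*(H + z) (n(H, z) = (H + z)*(1 + z) = (1 + z)*(H + z))
y(g, L) = 96 (y(g, L) = 57 + (11 + 2 + 2² + 11*2) = 57 + (11 + 2 + 4 + 22) = 57 + 39 = 96)
-44824 + y(98, W) = -44824 + 96 = -44728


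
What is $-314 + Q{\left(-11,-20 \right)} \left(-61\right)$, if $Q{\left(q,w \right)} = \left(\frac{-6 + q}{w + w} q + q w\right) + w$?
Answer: $- \frac{489153}{40} \approx -12229.0$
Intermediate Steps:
$Q{\left(q,w \right)} = w + q w + \frac{q \left(-6 + q\right)}{2 w}$ ($Q{\left(q,w \right)} = \left(\frac{-6 + q}{2 w} q + q w\right) + w = \left(\frac{q \left(-6 + q\right)}{2 w} + q w\right) + w = \left(q w + \frac{q \left(-6 + q\right)}{2 w}\right) + w = w + q w + \frac{q \left(-6 + q\right)}{2 w}$)
$-314 + Q{\left(-11,-20 \right)} \left(-61\right) = -314 + \left(-20 - -220 + \frac{\left(-11\right)^{2}}{2 \left(-20\right)} - - \frac{33}{-20}\right) \left(-61\right) = -314 + \left(-20 + 220 + \frac{1}{2} \cdot 121 \left(- \frac{1}{20}\right) - \left(-33\right) \left(- \frac{1}{20}\right)\right) \left(-61\right) = -314 + \left(-20 + 220 - \frac{121}{40} - \frac{33}{20}\right) \left(-61\right) = -314 + \frac{7813}{40} \left(-61\right) = -314 - \frac{476593}{40} = - \frac{489153}{40}$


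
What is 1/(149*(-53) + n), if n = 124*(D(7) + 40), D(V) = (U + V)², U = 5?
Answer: 1/14919 ≈ 6.7029e-5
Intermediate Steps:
D(V) = (5 + V)²
n = 22816 (n = 124*((5 + 7)² + 40) = 124*(12² + 40) = 124*(144 + 40) = 124*184 = 22816)
1/(149*(-53) + n) = 1/(149*(-53) + 22816) = 1/(-7897 + 22816) = 1/14919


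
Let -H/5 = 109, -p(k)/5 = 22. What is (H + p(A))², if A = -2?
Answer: 429025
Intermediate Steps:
p(k) = -110 (p(k) = -5*22 = -110)
H = -545 (H = -5*109 = -545)
(H + p(A))² = (-545 - 110)² = (-655)² = 429025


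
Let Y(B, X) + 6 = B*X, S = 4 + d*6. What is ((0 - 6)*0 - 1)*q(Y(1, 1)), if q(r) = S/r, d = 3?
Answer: 22/5 ≈ 4.4000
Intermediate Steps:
S = 22 (S = 4 + 3*6 = 4 + 18 = 22)
Y(B, X) = -6 + B*X
q(r) = 22/r
((0 - 6)*0 - 1)*q(Y(1, 1)) = ((0 - 6)*0 - 1)*(22/(-6 + 1*1)) = (-6*0 - 1)*(22/(-6 + 1)) = (0 - 1)*(22/(-5)) = -22*(-1)/5 = -1*(-22/5) = 22/5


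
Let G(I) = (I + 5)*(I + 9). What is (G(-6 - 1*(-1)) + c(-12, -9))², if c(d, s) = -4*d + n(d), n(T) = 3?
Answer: 2601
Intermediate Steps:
c(d, s) = 3 - 4*d (c(d, s) = -4*d + 3 = 3 - 4*d)
G(I) = (5 + I)*(9 + I)
(G(-6 - 1*(-1)) + c(-12, -9))² = ((45 + (-6 - 1*(-1))² + 14*(-6 - 1*(-1))) + (3 - 4*(-12)))² = ((45 + (-6 + 1)² + 14*(-6 + 1)) + (3 + 48))² = ((45 + (-5)² + 14*(-5)) + 51)² = ((45 + 25 - 70) + 51)² = (0 + 51)² = 51² = 2601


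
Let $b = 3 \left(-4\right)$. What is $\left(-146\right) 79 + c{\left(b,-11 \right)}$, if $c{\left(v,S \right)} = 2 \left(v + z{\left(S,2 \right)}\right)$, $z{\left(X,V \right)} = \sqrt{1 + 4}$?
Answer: $-11558 + 2 \sqrt{5} \approx -11554.0$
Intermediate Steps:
$z{\left(X,V \right)} = \sqrt{5}$
$b = -12$
$c{\left(v,S \right)} = 2 v + 2 \sqrt{5}$ ($c{\left(v,S \right)} = 2 \left(v + \sqrt{5}\right) = 2 v + 2 \sqrt{5}$)
$\left(-146\right) 79 + c{\left(b,-11 \right)} = \left(-146\right) 79 + \left(2 \left(-12\right) + 2 \sqrt{5}\right) = -11534 - \left(24 - 2 \sqrt{5}\right) = -11558 + 2 \sqrt{5}$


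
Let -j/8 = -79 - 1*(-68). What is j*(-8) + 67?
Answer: -637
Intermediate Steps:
j = 88 (j = -8*(-79 - 1*(-68)) = -8*(-79 + 68) = -8*(-11) = 88)
j*(-8) + 67 = 88*(-8) + 67 = -704 + 67 = -637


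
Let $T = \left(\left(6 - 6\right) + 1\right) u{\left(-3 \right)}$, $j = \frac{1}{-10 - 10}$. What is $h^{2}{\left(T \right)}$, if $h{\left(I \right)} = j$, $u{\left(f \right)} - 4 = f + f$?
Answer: $\frac{1}{400} \approx 0.0025$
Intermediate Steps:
$u{\left(f \right)} = 4 + 2 f$ ($u{\left(f \right)} = 4 + \left(f + f\right) = 4 + 2 f$)
$j = - \frac{1}{20}$ ($j = \frac{1}{-20} = - \frac{1}{20} \approx -0.05$)
$T = -2$ ($T = \left(\left(6 - 6\right) + 1\right) \left(4 + 2 \left(-3\right)\right) = \left(\left(6 - 6\right) + 1\right) \left(4 - 6\right) = \left(0 + 1\right) \left(-2\right) = 1 \left(-2\right) = -2$)
$h{\left(I \right)} = - \frac{1}{20}$
$h^{2}{\left(T \right)} = \left(- \frac{1}{20}\right)^{2} = \frac{1}{400}$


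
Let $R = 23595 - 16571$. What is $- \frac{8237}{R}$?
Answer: $- \frac{8237}{7024} \approx -1.1727$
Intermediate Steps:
$R = 7024$ ($R = 23595 - 16571 = 7024$)
$- \frac{8237}{R} = - \frac{8237}{7024}$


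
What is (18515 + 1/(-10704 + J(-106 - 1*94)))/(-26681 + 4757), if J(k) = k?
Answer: -7477317/8854048 ≈ -0.84451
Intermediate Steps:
(18515 + 1/(-10704 + J(-106 - 1*94)))/(-26681 + 4757) = (18515 + 1/(-10704 + (-106 - 1*94)))/(-26681 + 4757) = (18515 + 1/(-10704 + (-106 - 94)))/(-21924) = (18515 + 1/(-10704 - 200))*(-1/21924) = (18515 + 1/(-10904))*(-1/21924) = (18515 - 1/10904)*(-1/21924) = (201887559/10904)*(-1/21924) = -7477317/8854048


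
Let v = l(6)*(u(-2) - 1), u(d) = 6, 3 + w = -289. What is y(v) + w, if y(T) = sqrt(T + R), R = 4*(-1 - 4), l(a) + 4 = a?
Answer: -292 + I*sqrt(10) ≈ -292.0 + 3.1623*I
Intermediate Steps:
w = -292 (w = -3 - 289 = -292)
l(a) = -4 + a
v = 10 (v = (-4 + 6)*(6 - 1) = 2*5 = 10)
R = -20 (R = 4*(-5) = -20)
y(T) = sqrt(-20 + T) (y(T) = sqrt(T - 20) = sqrt(-20 + T))
y(v) + w = sqrt(-20 + 10) - 292 = sqrt(-10) - 292 = I*sqrt(10) - 292 = -292 + I*sqrt(10)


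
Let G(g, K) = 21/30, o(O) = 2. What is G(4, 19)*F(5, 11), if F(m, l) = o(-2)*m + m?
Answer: 21/2 ≈ 10.500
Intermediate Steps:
F(m, l) = 3*m (F(m, l) = 2*m + m = 3*m)
G(g, K) = 7/10 (G(g, K) = 21*(1/30) = 7/10)
G(4, 19)*F(5, 11) = 7*(3*5)/10 = (7/10)*15 = 21/2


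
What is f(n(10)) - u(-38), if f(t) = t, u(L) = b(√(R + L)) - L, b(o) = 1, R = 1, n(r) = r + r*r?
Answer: 71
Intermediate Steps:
n(r) = r + r²
u(L) = 1 - L
f(n(10)) - u(-38) = 10*(1 + 10) - (1 - 1*(-38)) = 10*11 - (1 + 38) = 110 - 1*39 = 110 - 39 = 71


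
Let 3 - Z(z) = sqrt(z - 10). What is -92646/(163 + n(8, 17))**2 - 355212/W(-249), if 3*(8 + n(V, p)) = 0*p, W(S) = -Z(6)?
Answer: 1969284654/24025 + 54648*I ≈ 81968.0 + 54648.0*I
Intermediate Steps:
Z(z) = 3 - sqrt(-10 + z) (Z(z) = 3 - sqrt(z - 10) = 3 - sqrt(-10 + z))
W(S) = -3 + 2*I (W(S) = -(3 - sqrt(-10 + 6)) = -(3 - sqrt(-4)) = -(3 - 2*I) = -3 + 2*I)
n(V, p) = -8 (n(V, p) = -8 + (0*p)/3 = -8 + (1/3)*0 = -8 + 0 = -8)
-92646/(163 + n(8, 17))**2 - 355212/W(-249) = -92646/(163 - 8)**2 - 355212*(-3 - 2*I)/13 = -92646/(155**2) - 27324*(-3 - 2*I) = -92646/24025 - 27324*(-3 - 2*I)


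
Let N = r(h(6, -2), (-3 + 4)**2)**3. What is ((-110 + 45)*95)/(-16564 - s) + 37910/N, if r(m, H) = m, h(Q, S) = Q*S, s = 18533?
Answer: -219976145/10107936 ≈ -21.763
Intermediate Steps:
N = -1728 (N = (6*(-2))**3 = (-12)**3 = -1728)
((-110 + 45)*95)/(-16564 - s) + 37910/N = ((-110 + 45)*95)/(-16564 - 1*18533) + 37910/(-1728) = (-65*95)/(-16564 - 18533) + 37910*(-1/1728) = -6175/(-35097) - 18955/864 = -6175*(-1/35097) - 18955/864 = 6175/35097 - 18955/864 = -219976145/10107936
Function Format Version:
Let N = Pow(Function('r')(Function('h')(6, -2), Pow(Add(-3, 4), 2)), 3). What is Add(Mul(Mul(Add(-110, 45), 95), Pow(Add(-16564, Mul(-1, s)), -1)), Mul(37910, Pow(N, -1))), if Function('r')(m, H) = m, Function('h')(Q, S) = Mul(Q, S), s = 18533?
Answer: Rational(-219976145, 10107936) ≈ -21.763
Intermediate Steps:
N = -1728 (N = Pow(Mul(6, -2), 3) = Pow(-12, 3) = -1728)
Add(Mul(Mul(Add(-110, 45), 95), Pow(Add(-16564, Mul(-1, s)), -1)), Mul(37910, Pow(N, -1))) = Add(Mul(Mul(Add(-110, 45), 95), Pow(Add(-16564, Mul(-1, 18533)), -1)), Mul(37910, Pow(-1728, -1))) = Add(Mul(Mul(-65, 95), Pow(Add(-16564, -18533), -1)), Mul(37910, Rational(-1, 1728))) = Add(Mul(-6175, Pow(-35097, -1)), Rational(-18955, 864)) = Add(Mul(-6175, Rational(-1, 35097)), Rational(-18955, 864)) = Add(Rational(6175, 35097), Rational(-18955, 864)) = Rational(-219976145, 10107936)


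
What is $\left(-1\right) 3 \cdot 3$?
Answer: $-9$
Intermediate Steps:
$\left(-1\right) 3 \cdot 3 = \left(-3\right) 3 = -9$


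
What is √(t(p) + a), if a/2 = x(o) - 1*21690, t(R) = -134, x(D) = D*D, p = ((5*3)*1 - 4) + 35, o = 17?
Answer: 2*I*√10734 ≈ 207.21*I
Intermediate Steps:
p = 46 (p = (15*1 - 4) + 35 = (15 - 4) + 35 = 11 + 35 = 46)
x(D) = D²
a = -42802 (a = 2*(17² - 1*21690) = 2*(289 - 21690) = 2*(-21401) = -42802)
√(t(p) + a) = √(-134 - 42802) = √(-42936) = 2*I*√10734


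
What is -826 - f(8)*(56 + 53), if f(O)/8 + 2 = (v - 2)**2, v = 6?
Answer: -13034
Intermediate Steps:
f(O) = 112 (f(O) = -16 + 8*(6 - 2)**2 = -16 + 8*4**2 = -16 + 8*16 = -16 + 128 = 112)
-826 - f(8)*(56 + 53) = -826 - 112*(56 + 53) = -826 - 112*109 = -826 - 1*12208 = -826 - 12208 = -13034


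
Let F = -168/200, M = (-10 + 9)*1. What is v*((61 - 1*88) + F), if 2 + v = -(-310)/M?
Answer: 217152/25 ≈ 8686.1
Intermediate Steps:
M = -1 (M = -1*1 = -1)
F = -21/25 (F = -168*1/200 = -21/25 ≈ -0.84000)
v = -312 (v = -2 - (-310)/(-1) = -2 - (-310)*(-1) = -2 - 1*310 = -2 - 310 = -312)
v*((61 - 1*88) + F) = -312*((61 - 1*88) - 21/25) = -312*((61 - 88) - 21/25) = -312*(-27 - 21/25) = -312*(-696/25) = 217152/25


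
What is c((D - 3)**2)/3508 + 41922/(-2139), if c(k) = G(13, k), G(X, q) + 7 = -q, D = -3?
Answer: -49051451/2501204 ≈ -19.611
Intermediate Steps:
G(X, q) = -7 - q
c(k) = -7 - k
c((D - 3)**2)/3508 + 41922/(-2139) = (-7 - (-3 - 3)**2)/3508 + 41922/(-2139) = (-7 - 1*(-6)**2)*(1/3508) + 41922*(-1/2139) = (-7 - 1*36)*(1/3508) - 13974/713 = (-7 - 36)*(1/3508) - 13974/713 = -43*1/3508 - 13974/713 = -43/3508 - 13974/713 = -49051451/2501204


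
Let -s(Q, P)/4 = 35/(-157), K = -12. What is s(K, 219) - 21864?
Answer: -3432508/157 ≈ -21863.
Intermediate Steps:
s(Q, P) = 140/157 (s(Q, P) = -140/(-157) = -140*(-1)/157 = -4*(-35/157) = 140/157)
s(K, 219) - 21864 = 140/157 - 21864 = -3432508/157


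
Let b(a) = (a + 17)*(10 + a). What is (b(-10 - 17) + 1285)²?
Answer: 2117025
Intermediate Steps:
b(a) = (10 + a)*(17 + a) (b(a) = (17 + a)*(10 + a) = (10 + a)*(17 + a))
(b(-10 - 17) + 1285)² = ((170 + (-10 - 17)² + 27*(-10 - 17)) + 1285)² = ((170 + (-27)² + 27*(-27)) + 1285)² = ((170 + 729 - 729) + 1285)² = (170 + 1285)² = 1455² = 2117025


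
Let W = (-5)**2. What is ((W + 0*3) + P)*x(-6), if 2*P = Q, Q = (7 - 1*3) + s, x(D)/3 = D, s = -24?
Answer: -270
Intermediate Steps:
x(D) = 3*D
Q = -20 (Q = (7 - 1*3) - 24 = (7 - 3) - 24 = 4 - 24 = -20)
W = 25
P = -10 (P = (1/2)*(-20) = -10)
((W + 0*3) + P)*x(-6) = ((25 + 0*3) - 10)*(3*(-6)) = ((25 + 0) - 10)*(-18) = (25 - 10)*(-18) = 15*(-18) = -270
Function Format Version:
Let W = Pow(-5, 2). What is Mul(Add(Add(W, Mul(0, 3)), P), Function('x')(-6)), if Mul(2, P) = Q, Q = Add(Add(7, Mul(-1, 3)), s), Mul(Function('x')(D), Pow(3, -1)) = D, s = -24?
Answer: -270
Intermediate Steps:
Function('x')(D) = Mul(3, D)
Q = -20 (Q = Add(Add(7, Mul(-1, 3)), -24) = Add(Add(7, -3), -24) = Add(4, -24) = -20)
W = 25
P = -10 (P = Mul(Rational(1, 2), -20) = -10)
Mul(Add(Add(W, Mul(0, 3)), P), Function('x')(-6)) = Mul(Add(Add(25, Mul(0, 3)), -10), Mul(3, -6)) = Mul(Add(Add(25, 0), -10), -18) = Mul(Add(25, -10), -18) = Mul(15, -18) = -270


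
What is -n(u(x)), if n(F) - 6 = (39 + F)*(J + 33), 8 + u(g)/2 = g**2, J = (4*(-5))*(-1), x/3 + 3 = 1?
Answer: -5041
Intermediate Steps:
x = -6 (x = -9 + 3*1 = -9 + 3 = -6)
J = 20 (J = -20*(-1) = 20)
u(g) = -16 + 2*g**2
n(F) = 2073 + 53*F (n(F) = 6 + (39 + F)*(20 + 33) = 6 + (39 + F)*53 = 6 + (2067 + 53*F) = 2073 + 53*F)
-n(u(x)) = -(2073 + 53*(-16 + 2*(-6)**2)) = -(2073 + 53*(-16 + 2*36)) = -(2073 + 53*(-16 + 72)) = -(2073 + 53*56) = -(2073 + 2968) = -1*5041 = -5041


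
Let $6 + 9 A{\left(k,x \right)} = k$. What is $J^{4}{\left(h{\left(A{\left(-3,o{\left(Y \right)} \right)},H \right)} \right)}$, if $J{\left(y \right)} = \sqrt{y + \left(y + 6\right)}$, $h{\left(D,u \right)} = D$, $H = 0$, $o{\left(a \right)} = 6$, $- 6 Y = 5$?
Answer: $16$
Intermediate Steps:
$Y = - \frac{5}{6}$ ($Y = \left(- \frac{1}{6}\right) 5 = - \frac{5}{6} \approx -0.83333$)
$A{\left(k,x \right)} = - \frac{2}{3} + \frac{k}{9}$
$J{\left(y \right)} = \sqrt{6 + 2 y}$ ($J{\left(y \right)} = \sqrt{y + \left(6 + y\right)} = \sqrt{6 + 2 y}$)
$J^{4}{\left(h{\left(A{\left(-3,o{\left(Y \right)} \right)},H \right)} \right)} = \left(\sqrt{6 + 2 \left(- \frac{2}{3} + \frac{1}{9} \left(-3\right)\right)}\right)^{4} = \left(\sqrt{6 + 2 \left(- \frac{2}{3} - \frac{1}{3}\right)}\right)^{4} = \left(\sqrt{6 + 2 \left(-1\right)}\right)^{4} = \left(\sqrt{6 - 2}\right)^{4} = \left(\sqrt{4}\right)^{4} = 2^{4} = 16$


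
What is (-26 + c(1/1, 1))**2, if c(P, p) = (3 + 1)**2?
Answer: 100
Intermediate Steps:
c(P, p) = 16 (c(P, p) = 4**2 = 16)
(-26 + c(1/1, 1))**2 = (-26 + 16)**2 = (-10)**2 = 100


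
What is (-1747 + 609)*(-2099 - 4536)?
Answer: 7550630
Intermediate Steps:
(-1747 + 609)*(-2099 - 4536) = -1138*(-6635) = 7550630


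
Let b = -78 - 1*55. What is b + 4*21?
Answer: -49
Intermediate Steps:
b = -133 (b = -78 - 55 = -133)
b + 4*21 = -133 + 4*21 = -133 + 84 = -49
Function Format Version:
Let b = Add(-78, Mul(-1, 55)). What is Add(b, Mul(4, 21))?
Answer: -49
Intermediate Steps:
b = -133 (b = Add(-78, -55) = -133)
Add(b, Mul(4, 21)) = Add(-133, Mul(4, 21)) = Add(-133, 84) = -49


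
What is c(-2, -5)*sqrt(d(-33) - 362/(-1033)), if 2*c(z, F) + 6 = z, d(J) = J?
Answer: -4*I*sqrt(34839991)/1033 ≈ -22.856*I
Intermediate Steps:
c(z, F) = -3 + z/2
c(-2, -5)*sqrt(d(-33) - 362/(-1033)) = (-3 + (1/2)*(-2))*sqrt(-33 - 362/(-1033)) = (-3 - 1)*sqrt(-33 - 362*(-1/1033)) = -4*sqrt(-33 + 362/1033) = -4*I*sqrt(34839991)/1033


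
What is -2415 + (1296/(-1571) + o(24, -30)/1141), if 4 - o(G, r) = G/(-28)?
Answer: -30312696193/12547577 ≈ -2415.8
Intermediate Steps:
o(G, r) = 4 + G/28 (o(G, r) = 4 - G/(-28) = 4 - G*(-1)/28 = 4 - (-1)*G/28 = 4 + G/28)
-2415 + (1296/(-1571) + o(24, -30)/1141) = -2415 + (1296/(-1571) + (4 + (1/28)*24)/1141) = -2415 + (1296*(-1/1571) + (4 + 6/7)*(1/1141)) = -2415 + (-1296/1571 + (34/7)*(1/1141)) = -2415 + (-1296/1571 + 34/7987) = -2415 - 10297738/12547577 = -30312696193/12547577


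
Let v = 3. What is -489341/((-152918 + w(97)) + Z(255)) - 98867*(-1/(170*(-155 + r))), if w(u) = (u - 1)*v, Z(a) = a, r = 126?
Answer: -2530481599/150241750 ≈ -16.843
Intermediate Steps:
w(u) = -3 + 3*u (w(u) = (u - 1)*3 = (-1 + u)*3 = -3 + 3*u)
-489341/((-152918 + w(97)) + Z(255)) - 98867*(-1/(170*(-155 + r))) = -489341/((-152918 + (-3 + 3*97)) + 255) - 98867*(-1/(170*(-155 + 126))) = -489341/((-152918 + (-3 + 291)) + 255) - 98867/((-170*(-29))) = -489341/((-152918 + 288) + 255) - 98867/4930 = -489341/(-152630 + 255) - 98867*1/4930 = -489341/(-152375) - 98867/4930 = -489341*(-1/152375) - 98867/4930 = 489341/152375 - 98867/4930 = -2530481599/150241750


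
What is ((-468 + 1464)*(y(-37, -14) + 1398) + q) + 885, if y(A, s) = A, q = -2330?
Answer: 1354111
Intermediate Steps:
((-468 + 1464)*(y(-37, -14) + 1398) + q) + 885 = ((-468 + 1464)*(-37 + 1398) - 2330) + 885 = (996*1361 - 2330) + 885 = (1355556 - 2330) + 885 = 1353226 + 885 = 1354111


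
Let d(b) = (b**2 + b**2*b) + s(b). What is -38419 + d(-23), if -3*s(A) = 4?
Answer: -150175/3 ≈ -50058.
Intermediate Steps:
s(A) = -4/3 (s(A) = -1/3*4 = -4/3)
d(b) = -4/3 + b**2 + b**3 (d(b) = (b**2 + b**2*b) - 4/3 = (b**2 + b**3) - 4/3 = -4/3 + b**2 + b**3)
-38419 + d(-23) = -38419 + (-4/3 + (-23)**2 + (-23)**3) = -38419 + (-4/3 + 529 - 12167) = -38419 - 34918/3 = -150175/3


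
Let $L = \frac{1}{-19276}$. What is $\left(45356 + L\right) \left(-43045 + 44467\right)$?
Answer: $\frac{7868540295}{122} \approx 6.4496 \cdot 10^{7}$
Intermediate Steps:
$L = - \frac{1}{19276} \approx -5.1878 \cdot 10^{-5}$
$\left(45356 + L\right) \left(-43045 + 44467\right) = \left(45356 - \frac{1}{19276}\right) \left(-43045 + 44467\right) = \frac{874282255}{19276} \cdot 1422 = \frac{7868540295}{122}$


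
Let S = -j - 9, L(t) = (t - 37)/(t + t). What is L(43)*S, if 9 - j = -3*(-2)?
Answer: -36/43 ≈ -0.83721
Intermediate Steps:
j = 3 (j = 9 - (-3)*(-2) = 9 - 1*6 = 9 - 6 = 3)
L(t) = (-37 + t)/(2*t) (L(t) = (-37 + t)/((2*t)) = (-37 + t)*(1/(2*t)) = (-37 + t)/(2*t))
S = -12 (S = -1*3 - 9 = -3 - 9 = -12)
L(43)*S = ((1/2)*(-37 + 43)/43)*(-12) = ((1/2)*(1/43)*6)*(-12) = (3/43)*(-12) = -36/43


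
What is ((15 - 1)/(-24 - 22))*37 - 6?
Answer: -397/23 ≈ -17.261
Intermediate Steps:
((15 - 1)/(-24 - 22))*37 - 6 = (14/(-46))*37 - 6 = (14*(-1/46))*37 - 6 = -7/23*37 - 6 = -259/23 - 6 = -397/23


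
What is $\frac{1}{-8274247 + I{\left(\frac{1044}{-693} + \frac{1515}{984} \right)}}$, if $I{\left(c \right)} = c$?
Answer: $- \frac{25256}{208974381395} \approx -1.2086 \cdot 10^{-7}$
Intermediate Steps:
$\frac{1}{-8274247 + I{\left(\frac{1044}{-693} + \frac{1515}{984} \right)}} = \frac{1}{-8274247 + \left(\frac{1044}{-693} + \frac{1515}{984}\right)} = \frac{1}{-8274247 + \left(1044 \left(- \frac{1}{693}\right) + 1515 \cdot \frac{1}{984}\right)} = \frac{1}{-8274247 + \left(- \frac{116}{77} + \frac{505}{328}\right)} = \frac{1}{-8274247 + \frac{837}{25256}} = \frac{1}{- \frac{208974381395}{25256}} = - \frac{25256}{208974381395}$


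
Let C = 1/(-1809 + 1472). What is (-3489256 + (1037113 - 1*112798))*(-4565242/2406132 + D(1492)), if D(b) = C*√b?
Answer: 5854788190361/1203066 + 5129882*√373/337 ≈ 5.1605e+6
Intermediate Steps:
C = -1/337 (C = 1/(-337) = -1/337 ≈ -0.0029674)
D(b) = -√b/337
(-3489256 + (1037113 - 1*112798))*(-4565242/2406132 + D(1492)) = (-3489256 + (1037113 - 1*112798))*(-4565242/2406132 - 2*√373/337) = (-3489256 + (1037113 - 112798))*(-4565242*1/2406132 - 2*√373/337) = (-3489256 + 924315)*(-2282621/1203066 - 2*√373/337) = -2564941*(-2282621/1203066 - 2*√373/337) = 5854788190361/1203066 + 5129882*√373/337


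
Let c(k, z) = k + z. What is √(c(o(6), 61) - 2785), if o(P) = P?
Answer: 3*I*√302 ≈ 52.134*I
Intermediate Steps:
√(c(o(6), 61) - 2785) = √((6 + 61) - 2785) = √(67 - 2785) = √(-2718) = 3*I*√302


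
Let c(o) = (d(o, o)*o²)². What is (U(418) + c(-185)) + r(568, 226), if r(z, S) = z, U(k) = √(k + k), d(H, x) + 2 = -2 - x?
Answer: 38374617826193 + 2*√209 ≈ 3.8375e+13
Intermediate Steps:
d(H, x) = -4 - x (d(H, x) = -2 + (-2 - x) = -4 - x)
U(k) = √2*√k (U(k) = √(2*k) = √2*√k)
c(o) = o⁴*(-4 - o)² (c(o) = ((-4 - o)*o²)² = (o²*(-4 - o))² = o⁴*(-4 - o)²)
(U(418) + c(-185)) + r(568, 226) = (√2*√418 + (-185)⁴*(4 - 185)²) + 568 = (2*√209 + 1171350625*(-181)²) + 568 = (2*√209 + 1171350625*32761) + 568 = (2*√209 + 38374617825625) + 568 = (38374617825625 + 2*√209) + 568 = 38374617826193 + 2*√209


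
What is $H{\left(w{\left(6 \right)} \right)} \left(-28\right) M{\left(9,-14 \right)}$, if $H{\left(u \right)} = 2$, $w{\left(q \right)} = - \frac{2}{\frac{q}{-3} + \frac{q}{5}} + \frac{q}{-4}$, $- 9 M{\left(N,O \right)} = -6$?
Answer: $- \frac{112}{3} \approx -37.333$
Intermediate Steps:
$M{\left(N,O \right)} = \frac{2}{3}$ ($M{\left(N,O \right)} = \left(- \frac{1}{9}\right) \left(-6\right) = \frac{2}{3}$)
$w{\left(q \right)} = \frac{15}{q} - \frac{q}{4}$ ($w{\left(q \right)} = - \frac{2}{q \left(- \frac{1}{3}\right) + q \frac{1}{5}} + q \left(- \frac{1}{4}\right) = - \frac{2}{- \frac{q}{3} + \frac{q}{5}} - \frac{q}{4} = - \frac{2}{\left(- \frac{2}{15}\right) q} - \frac{q}{4} = - 2 \left(- \frac{15}{2 q}\right) - \frac{q}{4} = \frac{15}{q} - \frac{q}{4}$)
$H{\left(w{\left(6 \right)} \right)} \left(-28\right) M{\left(9,-14 \right)} = 2 \left(-28\right) \frac{2}{3} = \left(-56\right) \frac{2}{3} = - \frac{112}{3}$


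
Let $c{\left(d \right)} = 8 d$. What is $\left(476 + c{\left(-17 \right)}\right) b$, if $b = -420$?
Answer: $-142800$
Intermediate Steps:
$\left(476 + c{\left(-17 \right)}\right) b = \left(476 + 8 \left(-17\right)\right) \left(-420\right) = \left(476 - 136\right) \left(-420\right) = 340 \left(-420\right) = -142800$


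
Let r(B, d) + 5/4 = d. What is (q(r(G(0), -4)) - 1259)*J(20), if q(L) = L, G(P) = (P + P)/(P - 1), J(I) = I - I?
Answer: 0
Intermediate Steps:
J(I) = 0
G(P) = 2*P/(-1 + P) (G(P) = (2*P)/(-1 + P) = 2*P/(-1 + P))
r(B, d) = -5/4 + d
(q(r(G(0), -4)) - 1259)*J(20) = ((-5/4 - 4) - 1259)*0 = (-21/4 - 1259)*0 = -5057/4*0 = 0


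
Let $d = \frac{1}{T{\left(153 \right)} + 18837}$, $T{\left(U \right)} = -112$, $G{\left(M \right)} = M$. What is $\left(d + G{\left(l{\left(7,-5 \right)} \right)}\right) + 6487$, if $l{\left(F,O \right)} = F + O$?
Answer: $\frac{121506526}{18725} \approx 6489.0$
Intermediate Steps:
$d = \frac{1}{18725}$ ($d = \frac{1}{-112 + 18837} = \frac{1}{18725} \approx 5.3405 \cdot 10^{-5}$)
$\left(d + G{\left(l{\left(7,-5 \right)} \right)}\right) + 6487 = \left(\frac{1}{18725} + \left(7 - 5\right)\right) + 6487 = \left(\frac{1}{18725} + 2\right) + 6487 = \frac{37451}{18725} + 6487 = \frac{121506526}{18725}$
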